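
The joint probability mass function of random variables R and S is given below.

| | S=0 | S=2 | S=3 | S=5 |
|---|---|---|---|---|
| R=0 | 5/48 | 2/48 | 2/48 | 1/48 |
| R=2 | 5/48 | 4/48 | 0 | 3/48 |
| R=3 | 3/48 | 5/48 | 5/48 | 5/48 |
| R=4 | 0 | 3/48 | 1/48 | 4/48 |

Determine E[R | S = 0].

P(S = 0) = 13/48.
Summing R·P(R=x,S=y) over the conditioning event gives 19/48.
E[R | S = 0] = (19/48) / (13/48) = 19/13.

19/13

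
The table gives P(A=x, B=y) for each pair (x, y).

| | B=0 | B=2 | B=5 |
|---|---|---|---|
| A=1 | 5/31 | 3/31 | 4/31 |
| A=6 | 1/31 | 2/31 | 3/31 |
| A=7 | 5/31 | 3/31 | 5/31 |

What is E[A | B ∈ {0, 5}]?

P(B ∈ {0, 5}) = 23/31.
Σ A·P over the event = 1·(5/31) + 1·(4/31) + 6·(1/31) + 6·(3/31) + 7·(5/31) + 7·(5/31) = 103/31.
E[A | B ∈ {0, 5}] = (103/31) / (23/31) = 103/23.

103/23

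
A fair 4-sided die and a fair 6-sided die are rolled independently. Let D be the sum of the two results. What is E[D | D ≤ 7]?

P(D ≤ 7) = 3/4.
Σ over the event: 2·1/24 + 3·1/12 + 4·1/8 + 5·1/6 + 6·1/6 + 7·1/6 = 23/6.
E[D | D ≤ 7] = (23/6) / (3/4) = 46/9.

46/9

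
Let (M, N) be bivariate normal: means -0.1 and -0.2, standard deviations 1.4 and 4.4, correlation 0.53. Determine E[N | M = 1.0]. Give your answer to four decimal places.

1.6323

For a bivariate normal, E[N | M=x] = μ_N + ρ·(σ_N/σ_M)·(x − μ_M).
E[N | M=1.0] = -0.2 + (0.53)·(4.4/1.4)·(1.0 − (-0.1)) = -0.2 + (1.6657)·(1.1) = 1.6323.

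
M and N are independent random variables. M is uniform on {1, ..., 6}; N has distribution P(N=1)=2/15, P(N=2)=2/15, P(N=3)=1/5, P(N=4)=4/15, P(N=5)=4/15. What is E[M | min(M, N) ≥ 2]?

P(min(M, N) ≥ 2) = 13/18.
Summing M·P(x,y) over outcomes with min(M, N) ≥ 2 gives 26/9.
E[M | min(M, N) ≥ 2] = (26/9) / (13/18) = 4.

4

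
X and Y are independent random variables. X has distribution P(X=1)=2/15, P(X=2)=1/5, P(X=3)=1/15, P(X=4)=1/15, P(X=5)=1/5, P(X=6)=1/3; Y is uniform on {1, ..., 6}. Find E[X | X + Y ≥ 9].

11/2

P(X + Y ≥ 9) = 16/45.
Summing X·P(x,y) over outcomes with X + Y ≥ 9 gives 88/45.
E[X | X + Y ≥ 9] = (88/45) / (16/45) = 11/2.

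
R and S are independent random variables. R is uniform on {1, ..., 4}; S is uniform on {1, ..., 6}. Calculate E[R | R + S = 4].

Outcomes with R + S = 4: (1,3), (2,2), (3,1), each with probability 1/24.
E[R | R + S = 4] = (1 + 2 + 3) / 3 = 2.

2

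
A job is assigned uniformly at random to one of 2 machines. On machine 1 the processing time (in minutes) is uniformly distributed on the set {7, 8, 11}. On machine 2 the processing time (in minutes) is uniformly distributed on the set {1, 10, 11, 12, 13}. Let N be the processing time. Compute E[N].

271/30

E[N | machine 1] = (7+8+11)/3 = 26/3.
E[N | machine 2] = (1+10+11+12+13)/5 = 47/5.
By the law of total expectation,
E[N] = (1/2)·(26/3) + (1/2)·(47/5) = 271/30.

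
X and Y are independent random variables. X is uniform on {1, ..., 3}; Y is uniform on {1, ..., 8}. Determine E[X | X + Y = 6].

Outcomes with X + Y = 6: (1,5), (2,4), (3,3), each with probability 1/24.
E[X | X + Y = 6] = (1 + 2 + 3) / 3 = 2.

2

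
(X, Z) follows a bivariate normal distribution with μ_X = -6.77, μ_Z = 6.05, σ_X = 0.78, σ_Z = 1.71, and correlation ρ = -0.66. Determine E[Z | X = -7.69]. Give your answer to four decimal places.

For a bivariate normal, E[Z | X=x] = μ_Z + ρ·(σ_Z/σ_X)·(x − μ_X).
E[Z | X=-7.69] = 6.05 + (-0.66)·(1.71/0.78)·(-7.69 − (-6.77)) = 6.05 + (-1.44692)·(-0.92) = 7.3812.

7.3812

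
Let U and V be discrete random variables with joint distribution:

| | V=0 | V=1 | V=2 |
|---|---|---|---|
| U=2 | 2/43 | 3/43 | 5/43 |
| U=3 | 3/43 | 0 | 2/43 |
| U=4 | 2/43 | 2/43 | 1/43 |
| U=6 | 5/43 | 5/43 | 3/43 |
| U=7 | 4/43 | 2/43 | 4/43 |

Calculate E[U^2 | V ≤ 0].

P(V ≤ 0) = 16/43.
Σ U^2·P over the event = 4·(2/43) + 9·(3/43) + 16·(2/43) + 36·(5/43) + 49·(4/43) = 443/43.
E[U^2 | V ≤ 0] = (443/43) / (16/43) = 443/16.

443/16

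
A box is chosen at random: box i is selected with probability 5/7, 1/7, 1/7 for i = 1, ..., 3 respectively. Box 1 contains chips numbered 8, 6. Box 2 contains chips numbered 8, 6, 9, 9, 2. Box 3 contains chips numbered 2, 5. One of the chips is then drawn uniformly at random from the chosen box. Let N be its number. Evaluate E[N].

E[N | box 1] = (8+6)/2 = 7.
E[N | box 2] = (8+6+9+9+2)/5 = 34/5.
E[N | box 3] = (2+5)/2 = 7/2.
E[N] = (5/7)·(7) + (1/7)·(34/5) + (1/7)·(7/2) = 453/70.

453/70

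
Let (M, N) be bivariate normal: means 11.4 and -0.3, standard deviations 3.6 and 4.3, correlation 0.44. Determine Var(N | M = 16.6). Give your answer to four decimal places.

14.9103

Var(N | M=x) = (1 − ρ²)·σ_N².
Var(N | M=16.6) = (4.3)²·(1 − (0.44)²) = 18.49·0.8064 = 14.9103.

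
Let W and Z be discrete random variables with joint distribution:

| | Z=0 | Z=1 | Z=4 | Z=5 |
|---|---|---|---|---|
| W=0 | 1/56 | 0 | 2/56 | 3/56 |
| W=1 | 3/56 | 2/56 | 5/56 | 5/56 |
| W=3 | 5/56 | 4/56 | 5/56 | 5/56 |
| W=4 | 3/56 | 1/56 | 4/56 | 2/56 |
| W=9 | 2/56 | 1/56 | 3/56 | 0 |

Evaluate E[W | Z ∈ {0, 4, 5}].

139/48

P(Z ∈ {0, 4, 5}) = 6/7.
Summing W·P(W=x,Z=y) over the conditioning event gives 139/56.
E[W | Z ∈ {0, 4, 5}] = (139/56) / (6/7) = 139/48.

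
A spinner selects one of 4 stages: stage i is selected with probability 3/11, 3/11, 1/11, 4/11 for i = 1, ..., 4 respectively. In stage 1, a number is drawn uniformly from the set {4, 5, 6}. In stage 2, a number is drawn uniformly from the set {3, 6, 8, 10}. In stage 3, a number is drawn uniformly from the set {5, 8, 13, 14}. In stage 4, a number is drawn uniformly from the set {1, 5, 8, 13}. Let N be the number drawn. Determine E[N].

E[N | stage 1] = (4+5+6)/3 = 5.
E[N | stage 2] = (3+6+8+10)/4 = 27/4.
E[N | stage 3] = (5+8+13+14)/4 = 10.
E[N | stage 4] = (1+5+8+13)/4 = 27/4.
By the law of total expectation,
E[N] = (3/11)·(5) + (3/11)·(27/4) + (1/11)·(10) + (4/11)·(27/4) = 289/44.

289/44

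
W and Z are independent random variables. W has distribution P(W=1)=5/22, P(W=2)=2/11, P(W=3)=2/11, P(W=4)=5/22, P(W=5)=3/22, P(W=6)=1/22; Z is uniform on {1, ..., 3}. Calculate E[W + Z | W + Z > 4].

241/39

P(W + Z > 4) = 13/22.
Summing (W+Z)·P(x,y) over outcomes with W + Z > 4 gives 241/66.
E[W + Z | W + Z > 4] = (241/66) / (13/22) = 241/39.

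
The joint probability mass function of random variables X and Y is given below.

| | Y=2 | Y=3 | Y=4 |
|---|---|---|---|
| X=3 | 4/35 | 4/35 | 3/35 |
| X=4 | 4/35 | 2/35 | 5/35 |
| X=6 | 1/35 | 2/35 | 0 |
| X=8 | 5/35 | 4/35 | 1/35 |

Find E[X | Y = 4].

37/9

P(Y = 4) = 9/35.
Summing X·P(X=x,Y=y) over the conditioning event gives 37/35.
E[X | Y = 4] = (37/35) / (9/35) = 37/9.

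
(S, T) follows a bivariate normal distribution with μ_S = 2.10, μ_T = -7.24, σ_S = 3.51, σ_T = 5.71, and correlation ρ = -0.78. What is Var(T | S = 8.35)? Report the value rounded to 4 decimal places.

For a bivariate normal, Var(T | S=x) = σ_T²(1 − ρ²).
Var(T | S=8.35) = (5.71)²·(1 − (-0.78)²) = 32.6041·0.3916 = 12.7678.

12.7678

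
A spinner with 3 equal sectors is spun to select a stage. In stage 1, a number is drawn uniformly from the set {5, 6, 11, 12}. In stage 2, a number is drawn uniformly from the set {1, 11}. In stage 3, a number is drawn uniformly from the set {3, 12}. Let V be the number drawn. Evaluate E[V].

22/3

E[V | stage 1] = (5+6+11+12)/4 = 17/2.
E[V | stage 2] = (1+11)/2 = 6.
E[V | stage 3] = (3+12)/2 = 15/2.
E[V] = (1/3)·(17/2) + (1/3)·(6) + (1/3)·(15/2) = 22/3.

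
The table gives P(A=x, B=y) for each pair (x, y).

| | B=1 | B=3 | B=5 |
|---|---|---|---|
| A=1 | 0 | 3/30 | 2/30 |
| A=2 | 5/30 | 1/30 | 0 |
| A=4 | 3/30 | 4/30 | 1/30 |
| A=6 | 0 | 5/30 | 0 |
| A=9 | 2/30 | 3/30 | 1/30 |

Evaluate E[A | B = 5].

P(B = 5) = 2/15.
Σ A·P over the event = 1·(2/30) + 4·(1/30) + 9·(1/30) = 1/2.
E[A | B = 5] = (1/2) / (2/15) = 15/4.

15/4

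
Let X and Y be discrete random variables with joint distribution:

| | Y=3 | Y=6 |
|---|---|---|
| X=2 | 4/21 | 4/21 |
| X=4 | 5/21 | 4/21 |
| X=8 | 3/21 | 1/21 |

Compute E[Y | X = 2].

9/2

P(X = 2) = 8/21.
Σ Y·P over the event = 3·(4/21) + 6·(4/21) = 12/7.
E[Y | X = 2] = (12/7) / (8/21) = 9/2.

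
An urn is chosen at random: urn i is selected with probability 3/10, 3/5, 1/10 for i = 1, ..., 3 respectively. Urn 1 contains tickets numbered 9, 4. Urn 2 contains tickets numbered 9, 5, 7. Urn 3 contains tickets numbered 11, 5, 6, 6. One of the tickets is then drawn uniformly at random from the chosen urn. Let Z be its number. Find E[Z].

137/20

E[Z | urn 1] = (9+4)/2 = 13/2.
E[Z | urn 2] = (9+5+7)/3 = 7.
E[Z | urn 3] = (11+5+6+6)/4 = 7.
E[Z] = (3/10)·(13/2) + (3/5)·(7) + (1/10)·(7) = 137/20.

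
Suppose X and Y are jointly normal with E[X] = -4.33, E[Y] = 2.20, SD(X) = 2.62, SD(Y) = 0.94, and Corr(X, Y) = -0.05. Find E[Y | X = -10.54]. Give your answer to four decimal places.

2.3114

For a bivariate normal, E[Y | X=x] = μ_Y + ρ·(σ_Y/σ_X)·(x − μ_X).
E[Y | X=-10.54] = 2.20 + (-0.05)·(0.94/2.62)·(-10.54 − (-4.33)) = 2.20 + (-0.017939)·(-6.21) = 2.3114.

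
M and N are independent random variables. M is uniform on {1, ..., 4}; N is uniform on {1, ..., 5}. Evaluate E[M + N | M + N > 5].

P(M + N > 5) = 1/2.
Summing (M+N)·P(x,y) over outcomes with M + N > 5 gives 7/2.
E[M + N | M + N > 5] = (7/2) / (1/2) = 7.

7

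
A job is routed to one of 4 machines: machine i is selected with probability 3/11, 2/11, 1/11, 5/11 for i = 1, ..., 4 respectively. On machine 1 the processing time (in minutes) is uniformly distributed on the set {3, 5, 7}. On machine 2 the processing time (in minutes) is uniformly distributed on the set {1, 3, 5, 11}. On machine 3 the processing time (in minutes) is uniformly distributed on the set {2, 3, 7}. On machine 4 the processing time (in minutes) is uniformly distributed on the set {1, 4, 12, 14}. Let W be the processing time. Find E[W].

271/44

E[W | machine 1] = (3+5+7)/3 = 5.
E[W | machine 2] = (1+3+5+11)/4 = 5.
E[W | machine 3] = (2+3+7)/3 = 4.
E[W | machine 4] = (1+4+12+14)/4 = 31/4.
E[W] = (3/11)·(5) + (2/11)·(5) + (1/11)·(4) + (5/11)·(31/4) = 271/44.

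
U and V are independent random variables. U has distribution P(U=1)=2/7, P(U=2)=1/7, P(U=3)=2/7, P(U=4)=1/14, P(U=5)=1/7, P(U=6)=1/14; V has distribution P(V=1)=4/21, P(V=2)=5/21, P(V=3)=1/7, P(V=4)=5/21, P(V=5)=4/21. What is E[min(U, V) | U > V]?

236/111

P(U > V) = 37/98.
Summing min(U,V)·P(x,y) over outcomes with U > V gives 118/147.
E[min(U, V) | U > V] = (118/147) / (37/98) = 236/111.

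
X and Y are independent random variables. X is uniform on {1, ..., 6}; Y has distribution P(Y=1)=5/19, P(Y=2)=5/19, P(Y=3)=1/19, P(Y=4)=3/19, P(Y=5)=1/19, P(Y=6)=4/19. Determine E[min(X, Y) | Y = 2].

11/6

P(Y = 2) = 5/19.
Summing min(X,Y)·P(x,y) over outcomes with Y = 2 gives 55/114.
E[min(X, Y) | Y = 2] = (55/114) / (5/19) = 11/6.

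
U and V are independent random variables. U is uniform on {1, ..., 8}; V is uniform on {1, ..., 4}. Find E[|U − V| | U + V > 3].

82/29

P(U + V > 3) = 29/32.
Summing |U−V|·P(x,y) over outcomes with U + V > 3 gives 41/16.
E[|U − V| | U + V > 3] = (41/16) / (29/32) = 82/29.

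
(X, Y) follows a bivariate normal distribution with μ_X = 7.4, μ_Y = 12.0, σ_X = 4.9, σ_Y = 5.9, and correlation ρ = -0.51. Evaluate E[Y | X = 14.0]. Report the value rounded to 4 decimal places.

7.9471

E[Y | X=x] = μ_Y + ρ(σ_Y/σ_X)(x − μ_X) for jointly normal variables.
E[Y | X=14.0] = 12.0 + (-0.51)·(5.9/4.9)·(14.0 − (7.4)) = 12.0 + (-0.61408)·(6.6) = 7.9471.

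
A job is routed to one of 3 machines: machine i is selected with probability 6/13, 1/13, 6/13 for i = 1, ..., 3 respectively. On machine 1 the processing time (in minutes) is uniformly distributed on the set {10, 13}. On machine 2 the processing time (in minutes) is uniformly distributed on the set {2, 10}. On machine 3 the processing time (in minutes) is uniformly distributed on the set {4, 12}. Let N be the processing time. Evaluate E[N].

123/13

E[N | machine 1] = (10+13)/2 = 23/2.
E[N | machine 2] = (2+10)/2 = 6.
E[N | machine 3] = (4+12)/2 = 8.
E[N] = (6/13)·(23/2) + (1/13)·(6) + (6/13)·(8) = 123/13.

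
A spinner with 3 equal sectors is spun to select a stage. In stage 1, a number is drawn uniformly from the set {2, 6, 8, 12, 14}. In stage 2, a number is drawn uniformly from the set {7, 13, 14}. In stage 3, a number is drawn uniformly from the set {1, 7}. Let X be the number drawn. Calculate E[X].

356/45

E[X | stage 1] = (2+6+8+12+14)/5 = 42/5.
E[X | stage 2] = (7+13+14)/3 = 34/3.
E[X | stage 3] = (1+7)/2 = 4.
By the law of total expectation,
E[X] = (1/3)·(42/5) + (1/3)·(34/3) + (1/3)·(4) = 356/45.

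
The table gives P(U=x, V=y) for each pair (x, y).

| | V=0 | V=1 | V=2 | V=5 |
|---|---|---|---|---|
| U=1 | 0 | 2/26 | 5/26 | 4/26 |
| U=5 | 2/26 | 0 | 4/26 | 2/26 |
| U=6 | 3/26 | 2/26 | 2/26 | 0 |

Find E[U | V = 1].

P(V = 1) = 2/13.
Σ U·P over the event = 1·(2/26) + 6·(2/26) = 7/13.
E[U | V = 1] = (7/13) / (2/13) = 7/2.

7/2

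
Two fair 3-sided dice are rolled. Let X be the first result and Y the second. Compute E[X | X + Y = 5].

5/2

Outcomes with X + Y = 5: (2,3), (3,2), each with probability 1/9.
E[X | X + Y = 5] = (2 + 3) / 2 = 5/2.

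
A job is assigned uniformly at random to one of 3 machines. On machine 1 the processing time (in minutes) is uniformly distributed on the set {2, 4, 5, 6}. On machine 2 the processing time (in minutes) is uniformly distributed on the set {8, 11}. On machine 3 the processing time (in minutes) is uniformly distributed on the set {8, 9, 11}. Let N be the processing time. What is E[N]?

E[N | machine 1] = (2+4+5+6)/4 = 17/4.
E[N | machine 2] = (8+11)/2 = 19/2.
E[N | machine 3] = (8+9+11)/3 = 28/3.
By the law of total expectation,
E[N] = (1/3)·(17/4) + (1/3)·(19/2) + (1/3)·(28/3) = 277/36.

277/36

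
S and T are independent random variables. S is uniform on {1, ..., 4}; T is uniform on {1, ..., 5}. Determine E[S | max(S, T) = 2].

5/3

P(max(S, T) = 2) = 3/20.
Summing S·P(x,y) over outcomes with max(S, T) = 2 gives 1/4.
E[S | max(S, T) = 2] = (1/4) / (3/20) = 5/3.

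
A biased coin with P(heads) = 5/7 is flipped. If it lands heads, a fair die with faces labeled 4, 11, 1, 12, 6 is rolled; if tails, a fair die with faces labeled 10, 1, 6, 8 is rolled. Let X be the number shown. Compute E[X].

E[X | heads] = (4+11+1+12+6)/5 = 34/5.
E[X | tails] = (10+1+6+8)/4 = 25/4.
E[X] = (5/7)·(34/5) + (2/7)·(25/4) = 93/14.

93/14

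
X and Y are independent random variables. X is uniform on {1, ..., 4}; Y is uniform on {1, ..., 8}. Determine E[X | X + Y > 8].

3

Outcomes with X + Y > 8: (1,8), (2,7), (2,8), (3,6), (3,7), (3,8), (4,5), (4,6), (4,7), (4,8), each with probability 1/32.
E[X | X + Y > 8] = (1 + 2 + 2 + 3 + 3 + 3 + 4 + 4 + 4 + 4) / 10 = 3.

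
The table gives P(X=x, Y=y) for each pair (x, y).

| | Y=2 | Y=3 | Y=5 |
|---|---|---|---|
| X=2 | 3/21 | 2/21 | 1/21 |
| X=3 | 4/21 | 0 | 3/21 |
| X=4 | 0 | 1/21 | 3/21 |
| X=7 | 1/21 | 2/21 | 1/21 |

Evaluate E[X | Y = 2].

25/8

P(Y = 2) = 8/21.
Σ X·P over the event = 2·(3/21) + 3·(4/21) + 7·(1/21) = 25/21.
E[X | Y = 2] = (25/21) / (8/21) = 25/8.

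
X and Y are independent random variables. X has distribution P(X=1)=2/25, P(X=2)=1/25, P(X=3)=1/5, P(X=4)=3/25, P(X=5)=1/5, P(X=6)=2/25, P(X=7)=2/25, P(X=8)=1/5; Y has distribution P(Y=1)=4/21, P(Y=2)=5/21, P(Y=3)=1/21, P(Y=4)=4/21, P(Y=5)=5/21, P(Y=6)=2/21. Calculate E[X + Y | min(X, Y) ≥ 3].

P(min(X, Y) ≥ 3) = 88/175.
Summing (X+Y)·P(x,y) over outcomes with min(X, Y) ≥ 3 gives 2648/525.
E[X + Y | min(X, Y) ≥ 3] = (2648/525) / (88/175) = 331/33.

331/33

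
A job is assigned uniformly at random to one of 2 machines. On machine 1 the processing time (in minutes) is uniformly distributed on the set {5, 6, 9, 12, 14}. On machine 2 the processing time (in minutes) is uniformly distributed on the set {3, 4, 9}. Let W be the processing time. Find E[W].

109/15

E[W | machine 1] = (5+6+9+12+14)/5 = 46/5.
E[W | machine 2] = (3+4+9)/3 = 16/3.
By the law of total expectation,
E[W] = (1/2)·(46/5) + (1/2)·(16/3) = 109/15.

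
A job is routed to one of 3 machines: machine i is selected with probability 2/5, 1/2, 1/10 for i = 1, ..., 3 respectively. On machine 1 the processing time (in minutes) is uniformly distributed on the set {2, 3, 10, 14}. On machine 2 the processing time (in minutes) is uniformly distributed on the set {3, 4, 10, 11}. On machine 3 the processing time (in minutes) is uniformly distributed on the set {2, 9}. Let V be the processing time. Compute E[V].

139/20

E[V | machine 1] = (2+3+10+14)/4 = 29/4.
E[V | machine 2] = (3+4+10+11)/4 = 7.
E[V | machine 3] = (2+9)/2 = 11/2.
By the law of total expectation,
E[V] = (2/5)·(29/4) + (1/2)·(7) + (1/10)·(11/2) = 139/20.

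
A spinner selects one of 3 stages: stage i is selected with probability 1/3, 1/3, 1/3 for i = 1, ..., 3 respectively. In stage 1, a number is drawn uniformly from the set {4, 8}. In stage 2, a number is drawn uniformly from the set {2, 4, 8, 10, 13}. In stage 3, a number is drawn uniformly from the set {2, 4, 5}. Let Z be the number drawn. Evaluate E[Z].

256/45

E[Z | stage 1] = (4+8)/2 = 6.
E[Z | stage 2] = (2+4+8+10+13)/5 = 37/5.
E[Z | stage 3] = (2+4+5)/3 = 11/3.
E[Z] = (1/3)·(6) + (1/3)·(37/5) + (1/3)·(11/3) = 256/45.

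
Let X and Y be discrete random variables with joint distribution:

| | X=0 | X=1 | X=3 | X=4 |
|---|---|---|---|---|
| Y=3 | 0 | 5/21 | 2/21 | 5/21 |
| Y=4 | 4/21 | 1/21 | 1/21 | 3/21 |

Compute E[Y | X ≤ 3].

P(X ≤ 3) = 13/21.
Σ Y·P over the event = 4·(4/21) + 3·(5/21) + 4·(1/21) + 3·(2/21) + 4·(1/21) = 15/7.
E[Y | X ≤ 3] = (15/7) / (13/21) = 45/13.

45/13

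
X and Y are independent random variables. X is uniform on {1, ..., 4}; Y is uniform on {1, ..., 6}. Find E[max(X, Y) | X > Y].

10/3

Outcomes with X > Y: (2,1), (3,1), (3,2), (4,1), (4,2), (4,3), each with probability 1/24.
E[max(X, Y) | X > Y] = (2 + 3 + 3 + 4 + 4 + 4) / 6 = 10/3.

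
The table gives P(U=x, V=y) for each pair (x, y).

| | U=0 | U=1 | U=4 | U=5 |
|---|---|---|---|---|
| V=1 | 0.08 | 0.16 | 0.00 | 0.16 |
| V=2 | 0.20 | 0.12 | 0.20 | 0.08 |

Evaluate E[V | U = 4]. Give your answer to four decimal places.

2.0000

P(U = 4) = 0.20.
Σ V·P over the event = 2·(0.20) = 0.40.
E[V | U = 4] = (0.40) / (0.20) = 2.0000.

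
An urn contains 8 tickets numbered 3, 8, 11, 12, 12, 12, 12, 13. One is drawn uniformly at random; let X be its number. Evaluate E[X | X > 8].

12

P(X > 8) = 3/4.
Σ over the event: 11·1/8 + 12·1/2 + 13·1/8 = 9.
E[X | X > 8] = (9) / (3/4) = 12.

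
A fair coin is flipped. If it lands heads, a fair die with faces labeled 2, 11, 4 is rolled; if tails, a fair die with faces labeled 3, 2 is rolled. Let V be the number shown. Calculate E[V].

E[V | heads] = (2+11+4)/3 = 17/3.
E[V | tails] = (3+2)/2 = 5/2.
By the law of total expectation,
E[V] = (1/2)·(17/3) + (1/2)·(5/2) = 49/12.

49/12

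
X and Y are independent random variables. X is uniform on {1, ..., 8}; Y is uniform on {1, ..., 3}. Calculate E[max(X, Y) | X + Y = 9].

7

P(X + Y = 9) = 1/8.
Summing max(X,Y)·P(x,y) over outcomes with X + Y = 9 gives 7/8.
E[max(X, Y) | X + Y = 9] = (7/8) / (1/8) = 7.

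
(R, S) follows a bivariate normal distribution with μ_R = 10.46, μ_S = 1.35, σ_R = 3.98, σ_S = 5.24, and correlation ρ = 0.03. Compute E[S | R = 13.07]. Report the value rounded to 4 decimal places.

1.4531

E[S | R=x] = μ_S + ρ(σ_S/σ_R)(x − μ_R) for jointly normal variables.
E[S | R=13.07] = 1.35 + (0.03)·(5.24/3.98)·(13.07 − (10.46)) = 1.35 + (0.039497)·(2.61) = 1.4531.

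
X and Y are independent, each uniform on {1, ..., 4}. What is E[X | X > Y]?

Outcomes with X > Y: (2,1), (3,1), (3,2), (4,1), (4,2), (4,3), each with probability 1/16.
E[X | X > Y] = (2 + 3 + 3 + 4 + 4 + 4) / 6 = 10/3.

10/3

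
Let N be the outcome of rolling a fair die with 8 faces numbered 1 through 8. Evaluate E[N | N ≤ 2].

3/2

Given N ≤ 2, N is equally likely to be any of {1, 2}.
E[N | N ≤ 2] = (1 + 2) / 2 = 3/2.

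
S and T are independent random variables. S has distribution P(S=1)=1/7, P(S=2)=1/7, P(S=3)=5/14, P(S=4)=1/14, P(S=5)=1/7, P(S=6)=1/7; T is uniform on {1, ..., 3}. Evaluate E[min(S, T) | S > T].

P(S > T) = 9/14.
Summing min(S,T)·P(x,y) over outcomes with S > T gives 47/42.
E[min(S, T) | S > T] = (47/42) / (9/14) = 47/27.

47/27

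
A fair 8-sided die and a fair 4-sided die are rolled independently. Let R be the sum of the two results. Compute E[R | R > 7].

66/7

P(R > 7) = 7/16.
Σ over the event: 8·1/8 + 9·1/8 + 10·3/32 + 11·1/16 + 12·1/32 = 33/8.
E[R | R > 7] = (33/8) / (7/16) = 66/7.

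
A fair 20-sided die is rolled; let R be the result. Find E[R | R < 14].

P(R < 14) = 13/20.
E[R | R < 14] = (91/20) / (13/20) = 7.

7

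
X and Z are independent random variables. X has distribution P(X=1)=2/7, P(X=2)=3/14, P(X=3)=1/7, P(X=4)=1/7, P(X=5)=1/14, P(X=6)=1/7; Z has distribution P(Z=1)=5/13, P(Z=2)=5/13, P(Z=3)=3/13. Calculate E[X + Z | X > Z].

29/5

P(X > Z) = 50/91.
Summing (X+Z)·P(x,y) over outcomes with X > Z gives 290/91.
E[X + Z | X > Z] = (290/91) / (50/91) = 29/5.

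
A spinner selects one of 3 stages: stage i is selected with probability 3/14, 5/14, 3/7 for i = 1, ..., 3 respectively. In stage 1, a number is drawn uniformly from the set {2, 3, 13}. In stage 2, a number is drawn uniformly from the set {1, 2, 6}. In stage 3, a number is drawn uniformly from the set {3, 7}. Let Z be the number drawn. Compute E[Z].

9/2

E[Z | stage 1] = (2+3+13)/3 = 6.
E[Z | stage 2] = (1+2+6)/3 = 3.
E[Z | stage 3] = (3+7)/2 = 5.
By the law of total expectation,
E[Z] = (3/14)·(6) + (5/14)·(3) + (3/7)·(5) = 9/2.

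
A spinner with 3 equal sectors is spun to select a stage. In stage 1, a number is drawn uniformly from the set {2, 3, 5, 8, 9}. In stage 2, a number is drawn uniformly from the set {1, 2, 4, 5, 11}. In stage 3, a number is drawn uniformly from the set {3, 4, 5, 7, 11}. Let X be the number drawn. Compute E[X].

16/3

E[X | stage 1] = (2+3+5+8+9)/5 = 27/5.
E[X | stage 2] = (1+2+4+5+11)/5 = 23/5.
E[X | stage 3] = (3+4+5+7+11)/5 = 6.
E[X] = (1/3)·(27/5) + (1/3)·(23/5) + (1/3)·(6) = 16/3.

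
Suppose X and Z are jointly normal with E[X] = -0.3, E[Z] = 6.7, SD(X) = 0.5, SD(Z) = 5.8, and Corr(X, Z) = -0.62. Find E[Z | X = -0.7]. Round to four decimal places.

9.5768

E[Z | X=x] = μ_Z + ρ(σ_Z/σ_X)(x − μ_X) for jointly normal variables.
E[Z | X=-0.7] = 6.7 + (-0.62)·(5.8/0.5)·(-0.7 − (-0.3)) = 6.7 + (-7.192)·(-0.4) = 9.5768.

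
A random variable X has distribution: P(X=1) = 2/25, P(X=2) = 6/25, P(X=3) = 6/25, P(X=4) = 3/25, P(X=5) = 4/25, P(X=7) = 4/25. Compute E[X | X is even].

8/3

P(X is even) = 9/25.
Σ over the event: 2·6/25 + 4·3/25 = 24/25.
E[X | X is even] = (24/25) / (9/25) = 8/3.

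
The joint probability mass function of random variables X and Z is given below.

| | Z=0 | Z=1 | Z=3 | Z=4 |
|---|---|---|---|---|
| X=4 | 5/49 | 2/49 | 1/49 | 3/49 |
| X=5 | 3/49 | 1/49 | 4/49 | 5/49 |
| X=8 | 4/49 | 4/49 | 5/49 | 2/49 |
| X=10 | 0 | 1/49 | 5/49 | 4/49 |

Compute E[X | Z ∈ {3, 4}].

P(Z ∈ {3, 4}) = 29/49.
Σ X·P over the event = 4·(1/49) + 4·(3/49) + 5·(4/49) + 5·(5/49) + 8·(5/49) + 8·(2/49) + 10·(5/49) + 10·(4/49) = 207/49.
E[X | Z ∈ {3, 4}] = (207/49) / (29/49) = 207/29.

207/29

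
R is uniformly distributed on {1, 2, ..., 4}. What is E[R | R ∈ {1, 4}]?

5/2

P(R ∈ {1, 4}) = 1/2.
Σ over the event: 1·1/4 + 4·1/4 = 5/4.
E[R | R ∈ {1, 4}] = (5/4) / (1/2) = 5/2.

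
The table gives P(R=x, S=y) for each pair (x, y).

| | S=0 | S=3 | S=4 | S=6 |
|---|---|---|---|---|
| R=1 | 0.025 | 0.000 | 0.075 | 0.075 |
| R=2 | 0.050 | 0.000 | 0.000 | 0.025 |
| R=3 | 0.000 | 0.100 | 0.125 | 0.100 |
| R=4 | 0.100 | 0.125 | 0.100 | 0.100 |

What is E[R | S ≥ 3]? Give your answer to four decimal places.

P(S ≥ 3) = 0.825.
Summing R·P(R=x,S=y) over the conditioning event gives 2.475.
E[R | S ≥ 3] = (2.475) / (0.825) = 3.0000.

3.0000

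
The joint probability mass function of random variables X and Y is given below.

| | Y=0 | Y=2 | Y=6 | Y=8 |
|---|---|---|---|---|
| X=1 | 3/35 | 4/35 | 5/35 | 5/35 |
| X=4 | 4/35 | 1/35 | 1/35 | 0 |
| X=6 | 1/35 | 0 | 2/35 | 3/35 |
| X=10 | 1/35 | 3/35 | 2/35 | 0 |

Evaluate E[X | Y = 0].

P(Y = 0) = 9/35.
Σ X·P over the event = 1·(3/35) + 4·(4/35) + 6·(1/35) + 10·(1/35) = 1.
E[X | Y = 0] = (1) / (9/35) = 35/9.

35/9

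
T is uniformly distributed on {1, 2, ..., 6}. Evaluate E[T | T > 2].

9/2

Given T > 2, T is equally likely to be any of {3, 4, 5, 6}.
E[T | T > 2] = (3 + 4 + 5 + 6) / 4 = 9/2.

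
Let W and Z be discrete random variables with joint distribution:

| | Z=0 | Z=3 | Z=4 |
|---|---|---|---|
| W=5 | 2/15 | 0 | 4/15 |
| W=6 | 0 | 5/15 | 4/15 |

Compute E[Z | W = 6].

P(W = 6) = 3/5.
Σ Z·P over the event = 3·(5/15) + 4·(4/15) = 31/15.
E[Z | W = 6] = (31/15) / (3/5) = 31/9.

31/9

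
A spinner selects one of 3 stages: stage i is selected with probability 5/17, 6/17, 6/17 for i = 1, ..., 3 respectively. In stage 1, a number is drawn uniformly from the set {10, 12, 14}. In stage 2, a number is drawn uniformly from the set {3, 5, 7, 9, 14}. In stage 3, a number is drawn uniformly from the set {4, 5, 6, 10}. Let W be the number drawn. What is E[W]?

1431/170

E[W | stage 1] = (10+12+14)/3 = 12.
E[W | stage 2] = (3+5+7+9+14)/5 = 38/5.
E[W | stage 3] = (4+5+6+10)/4 = 25/4.
By the law of total expectation,
E[W] = (5/17)·(12) + (6/17)·(38/5) + (6/17)·(25/4) = 1431/170.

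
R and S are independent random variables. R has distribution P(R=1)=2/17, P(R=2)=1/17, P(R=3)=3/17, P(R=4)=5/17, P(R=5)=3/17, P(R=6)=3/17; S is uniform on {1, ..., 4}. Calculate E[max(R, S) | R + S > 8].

P(R + S > 8) = 9/68.
Summing max(R,S)·P(x,y) over outcomes with R + S > 8 gives 3/4.
E[max(R, S) | R + S > 8] = (3/4) / (9/68) = 17/3.

17/3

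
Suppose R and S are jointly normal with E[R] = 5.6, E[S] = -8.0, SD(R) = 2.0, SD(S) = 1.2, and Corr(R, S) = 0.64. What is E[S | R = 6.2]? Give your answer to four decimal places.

For a bivariate normal, E[S | R=x] = μ_S + ρ·(σ_S/σ_R)·(x − μ_R).
E[S | R=6.2] = -8.0 + (0.64)·(1.2/2.0)·(6.2 − (5.6)) = -8.0 + (0.384)·(0.6) = -7.7696.

-7.7696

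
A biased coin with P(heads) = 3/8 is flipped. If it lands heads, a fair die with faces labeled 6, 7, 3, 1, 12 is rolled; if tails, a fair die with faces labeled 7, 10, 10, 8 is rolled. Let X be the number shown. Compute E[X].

E[X | heads] = (6+7+3+1+12)/5 = 29/5.
E[X | tails] = (7+10+10+8)/4 = 35/4.
By the law of total expectation,
E[X] = (3/8)·(29/5) + (5/8)·(35/4) = 1223/160.

1223/160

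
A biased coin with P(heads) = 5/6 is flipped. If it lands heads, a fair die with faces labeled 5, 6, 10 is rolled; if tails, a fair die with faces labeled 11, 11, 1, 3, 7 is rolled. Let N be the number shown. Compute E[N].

E[N | heads] = (5+6+10)/3 = 7.
E[N | tails] = (11+11+1+3+7)/5 = 33/5.
E[N] = (5/6)·(7) + (1/6)·(33/5) = 104/15.

104/15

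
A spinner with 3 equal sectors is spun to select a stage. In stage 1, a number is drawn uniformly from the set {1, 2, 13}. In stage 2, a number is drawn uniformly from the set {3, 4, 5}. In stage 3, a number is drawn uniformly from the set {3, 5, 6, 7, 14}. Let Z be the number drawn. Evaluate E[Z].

49/9

E[Z | stage 1] = (1+2+13)/3 = 16/3.
E[Z | stage 2] = (3+4+5)/3 = 4.
E[Z | stage 3] = (3+5+6+7+14)/5 = 7.
By the law of total expectation,
E[Z] = (1/3)·(16/3) + (1/3)·(4) + (1/3)·(7) = 49/9.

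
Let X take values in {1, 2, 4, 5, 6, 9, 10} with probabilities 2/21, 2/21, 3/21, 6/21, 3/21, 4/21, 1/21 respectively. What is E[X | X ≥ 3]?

106/17

P(X ≥ 3) = 17/21.
Σ over the event: 4·1/7 + 5·2/7 + 6·1/7 + 9·4/21 + 10·1/21 = 106/21.
E[X | X ≥ 3] = (106/21) / (17/21) = 106/17.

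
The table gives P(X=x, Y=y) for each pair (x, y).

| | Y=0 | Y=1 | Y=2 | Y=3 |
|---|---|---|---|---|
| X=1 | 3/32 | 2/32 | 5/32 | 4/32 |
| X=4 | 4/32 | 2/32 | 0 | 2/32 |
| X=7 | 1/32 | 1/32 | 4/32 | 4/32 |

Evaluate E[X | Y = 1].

P(Y = 1) = 5/32.
Σ X·P over the event = 1·(2/32) + 4·(2/32) + 7·(1/32) = 17/32.
E[X | Y = 1] = (17/32) / (5/32) = 17/5.

17/5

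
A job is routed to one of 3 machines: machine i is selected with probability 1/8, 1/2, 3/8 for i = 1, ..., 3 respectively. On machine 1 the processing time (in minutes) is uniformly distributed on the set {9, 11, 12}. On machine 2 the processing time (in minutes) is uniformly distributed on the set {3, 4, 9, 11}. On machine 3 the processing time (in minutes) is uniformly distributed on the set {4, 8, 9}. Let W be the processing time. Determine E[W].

E[W | machine 1] = (9+11+12)/3 = 32/3.
E[W | machine 2] = (3+4+9+11)/4 = 27/4.
E[W | machine 3] = (4+8+9)/3 = 7.
By the law of total expectation,
E[W] = (1/8)·(32/3) + (1/2)·(27/4) + (3/8)·(7) = 22/3.

22/3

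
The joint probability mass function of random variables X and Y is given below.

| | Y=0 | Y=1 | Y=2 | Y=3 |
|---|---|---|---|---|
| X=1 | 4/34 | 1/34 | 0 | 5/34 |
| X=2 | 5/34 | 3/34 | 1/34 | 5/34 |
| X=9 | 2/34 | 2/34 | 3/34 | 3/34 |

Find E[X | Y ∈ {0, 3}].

37/12

P(Y ∈ {0, 3}) = 12/17.
Summing X·P(X=x,Y=y) over the conditioning event gives 37/17.
E[X | Y ∈ {0, 3}] = (37/17) / (12/17) = 37/12.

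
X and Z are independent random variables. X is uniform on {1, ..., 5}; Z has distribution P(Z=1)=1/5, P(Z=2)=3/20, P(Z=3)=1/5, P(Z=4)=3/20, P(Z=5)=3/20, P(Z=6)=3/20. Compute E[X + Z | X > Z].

P(X > Z) = 9/25.
Summing (X+Z)·P(x,y) over outcomes with X > Z gives 213/100.
E[X + Z | X > Z] = (213/100) / (9/25) = 71/12.

71/12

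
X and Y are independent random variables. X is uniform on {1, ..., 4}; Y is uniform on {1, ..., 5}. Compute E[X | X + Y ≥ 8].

P(X + Y ≥ 8) = 3/20.
Summing X·P(x,y) over outcomes with X + Y ≥ 8 gives 11/20.
E[X | X + Y ≥ 8] = (11/20) / (3/20) = 11/3.

11/3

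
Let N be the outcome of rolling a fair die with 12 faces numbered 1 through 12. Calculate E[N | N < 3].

Given N < 3, N is equally likely to be any of {1, 2}.
E[N | N < 3] = (1 + 2) / 2 = 3/2.

3/2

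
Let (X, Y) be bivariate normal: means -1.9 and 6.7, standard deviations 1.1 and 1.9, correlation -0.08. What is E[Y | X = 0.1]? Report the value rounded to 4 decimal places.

6.4236

E[Y | X=x] = μ_Y + ρ(σ_Y/σ_X)(x − μ_X) for jointly normal variables.
E[Y | X=0.1] = 6.7 + (-0.08)·(1.9/1.1)·(0.1 − (-1.9)) = 6.7 + (-0.13818)·(2) = 6.4236.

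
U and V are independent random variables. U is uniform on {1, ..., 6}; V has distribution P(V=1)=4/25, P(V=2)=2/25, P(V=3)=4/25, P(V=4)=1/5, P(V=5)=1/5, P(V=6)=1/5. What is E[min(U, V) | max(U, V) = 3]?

P(max(U, V) = 3) = 3/25.
Summing min(U,V)·P(x,y) over outcomes with max(U, V) = 3 gives 16/75.
E[min(U, V) | max(U, V) = 3] = (16/75) / (3/25) = 16/9.

16/9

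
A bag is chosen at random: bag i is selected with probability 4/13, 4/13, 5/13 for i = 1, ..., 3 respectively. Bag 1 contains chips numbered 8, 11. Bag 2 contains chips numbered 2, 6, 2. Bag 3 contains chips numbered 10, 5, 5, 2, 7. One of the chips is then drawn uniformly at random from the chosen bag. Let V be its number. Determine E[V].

241/39

E[V | bag 1] = (8+11)/2 = 19/2.
E[V | bag 2] = (2+6+2)/3 = 10/3.
E[V | bag 3] = (10+5+5+2+7)/5 = 29/5.
E[V] = (4/13)·(19/2) + (4/13)·(10/3) + (5/13)·(29/5) = 241/39.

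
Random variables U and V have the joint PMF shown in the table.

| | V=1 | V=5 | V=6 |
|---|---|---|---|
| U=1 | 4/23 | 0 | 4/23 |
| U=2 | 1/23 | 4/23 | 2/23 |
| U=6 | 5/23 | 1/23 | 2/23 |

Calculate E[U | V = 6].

5/2

P(V = 6) = 8/23.
Σ U·P over the event = 1·(4/23) + 2·(2/23) + 6·(2/23) = 20/23.
E[U | V = 6] = (20/23) / (8/23) = 5/2.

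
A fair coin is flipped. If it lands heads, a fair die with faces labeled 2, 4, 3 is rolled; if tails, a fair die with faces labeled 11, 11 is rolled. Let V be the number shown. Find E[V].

E[V | heads] = (2+4+3)/3 = 3.
E[V | tails] = (11+11)/2 = 11.
By the law of total expectation,
E[V] = (1/2)·(3) + (1/2)·(11) = 7.

7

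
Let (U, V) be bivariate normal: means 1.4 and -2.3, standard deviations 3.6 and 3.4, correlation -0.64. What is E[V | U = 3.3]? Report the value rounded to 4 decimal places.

For a bivariate normal, E[V | U=x] = μ_V + ρ·(σ_V/σ_U)·(x − μ_U).
E[V | U=3.3] = -2.3 + (-0.64)·(3.4/3.6)·(3.3 − (1.4)) = -2.3 + (-0.60444)·(1.9) = -3.4484.

-3.4484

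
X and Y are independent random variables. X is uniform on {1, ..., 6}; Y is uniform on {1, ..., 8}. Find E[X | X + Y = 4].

2

P(X + Y = 4) = 1/16.
Summing X·P(x,y) over outcomes with X + Y = 4 gives 1/8.
E[X | X + Y = 4] = (1/8) / (1/16) = 2.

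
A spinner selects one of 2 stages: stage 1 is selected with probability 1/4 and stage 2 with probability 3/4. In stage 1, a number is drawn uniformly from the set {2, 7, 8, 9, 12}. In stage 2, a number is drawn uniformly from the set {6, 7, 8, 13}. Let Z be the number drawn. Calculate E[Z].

E[Z | stage 1] = (2+7+8+9+12)/5 = 38/5.
E[Z | stage 2] = (6+7+8+13)/4 = 17/2.
E[Z] = (1/4)·(38/5) + (3/4)·(17/2) = 331/40.

331/40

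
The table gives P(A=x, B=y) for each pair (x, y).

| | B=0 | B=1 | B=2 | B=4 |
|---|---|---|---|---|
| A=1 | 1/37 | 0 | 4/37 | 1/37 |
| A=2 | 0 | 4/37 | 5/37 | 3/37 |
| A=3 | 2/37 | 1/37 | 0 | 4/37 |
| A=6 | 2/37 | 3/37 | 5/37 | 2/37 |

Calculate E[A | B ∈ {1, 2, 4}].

13/4

P(B ∈ {1, 2, 4}) = 32/37.
Summing A·P(A=x,B=y) over the conditioning event gives 104/37.
E[A | B ∈ {1, 2, 4}] = (104/37) / (32/37) = 13/4.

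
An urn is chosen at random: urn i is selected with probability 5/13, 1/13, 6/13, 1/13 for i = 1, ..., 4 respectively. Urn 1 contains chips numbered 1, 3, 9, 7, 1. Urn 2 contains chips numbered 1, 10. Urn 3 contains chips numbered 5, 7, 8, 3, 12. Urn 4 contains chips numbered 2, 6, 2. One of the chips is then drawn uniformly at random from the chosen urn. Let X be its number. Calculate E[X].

E[X | urn 1] = (1+3+9+7+1)/5 = 21/5.
E[X | urn 2] = (1+10)/2 = 11/2.
E[X | urn 3] = (5+7+8+3+12)/5 = 7.
E[X | urn 4] = (2+6+2)/3 = 10/3.
E[X] = (5/13)·(21/5) + (1/13)·(11/2) + (6/13)·(7) + (1/13)·(10/3) = 431/78.

431/78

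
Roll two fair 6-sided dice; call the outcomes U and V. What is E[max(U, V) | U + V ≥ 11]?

6

Outcomes with U + V ≥ 11: (5,6), (6,5), (6,6), each with probability 1/36.
E[max(U, V) | U + V ≥ 11] = (6 + 6 + 6) / 3 = 6.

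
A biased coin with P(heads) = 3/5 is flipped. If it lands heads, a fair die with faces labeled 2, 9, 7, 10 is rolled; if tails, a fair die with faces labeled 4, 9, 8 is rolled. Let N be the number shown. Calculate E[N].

E[N | heads] = (2+9+7+10)/4 = 7.
E[N | tails] = (4+9+8)/3 = 7.
By the law of total expectation,
E[N] = (3/5)·(7) + (2/5)·(7) = 7.

7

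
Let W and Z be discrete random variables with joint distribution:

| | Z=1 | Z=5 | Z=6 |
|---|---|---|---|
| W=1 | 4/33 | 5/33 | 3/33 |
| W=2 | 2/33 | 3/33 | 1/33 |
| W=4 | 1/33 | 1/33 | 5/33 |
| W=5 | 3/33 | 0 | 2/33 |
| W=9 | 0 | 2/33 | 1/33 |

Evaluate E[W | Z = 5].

3

P(Z = 5) = 1/3.
Σ W·P over the event = 1·(5/33) + 2·(3/33) + 4·(1/33) + 9·(2/33) = 1.
E[W | Z = 5] = (1) / (1/3) = 3.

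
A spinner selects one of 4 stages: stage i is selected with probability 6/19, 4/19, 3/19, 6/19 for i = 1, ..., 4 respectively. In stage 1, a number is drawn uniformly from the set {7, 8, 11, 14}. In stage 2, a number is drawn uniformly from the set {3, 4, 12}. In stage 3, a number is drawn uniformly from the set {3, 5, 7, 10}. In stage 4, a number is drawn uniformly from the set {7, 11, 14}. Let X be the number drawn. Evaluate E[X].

E[X | stage 1] = (7+8+11+14)/4 = 10.
E[X | stage 2] = (3+4+12)/3 = 19/3.
E[X | stage 3] = (3+5+7+10)/4 = 25/4.
E[X | stage 4] = (7+11+14)/3 = 32/3.
By the law of total expectation,
E[X] = (6/19)·(10) + (4/19)·(19/3) + (3/19)·(25/4) + (6/19)·(32/3) = 2017/228.

2017/228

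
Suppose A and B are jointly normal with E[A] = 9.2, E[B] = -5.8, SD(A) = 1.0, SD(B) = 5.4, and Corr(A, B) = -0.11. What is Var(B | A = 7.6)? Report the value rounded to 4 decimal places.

28.8072

The conditional variance in a bivariate normal is σ_B²(1 − ρ²), independent of x.
Var(B | A=7.6) = (5.4)²·(1 − (-0.11)²) = 29.16·0.9879 = 28.8072.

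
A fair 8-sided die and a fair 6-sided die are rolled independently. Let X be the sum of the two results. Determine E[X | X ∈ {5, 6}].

50/9

P(X ∈ {5, 6}) = 3/16.
Σ over the event: 5·1/12 + 6·5/48 = 25/24.
E[X | X ∈ {5, 6}] = (25/24) / (3/16) = 50/9.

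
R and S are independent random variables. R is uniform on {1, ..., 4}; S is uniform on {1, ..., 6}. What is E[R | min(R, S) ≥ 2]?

P(min(R, S) ≥ 2) = 5/8.
Summing R·P(x,y) over outcomes with min(R, S) ≥ 2 gives 15/8.
E[R | min(R, S) ≥ 2] = (15/8) / (5/8) = 3.

3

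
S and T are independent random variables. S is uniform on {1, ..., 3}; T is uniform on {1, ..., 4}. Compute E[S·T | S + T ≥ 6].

29/3

P(S + T ≥ 6) = 1/4.
Summing ST·P(x,y) over outcomes with S + T ≥ 6 gives 29/12.
E[S·T | S + T ≥ 6] = (29/12) / (1/4) = 29/3.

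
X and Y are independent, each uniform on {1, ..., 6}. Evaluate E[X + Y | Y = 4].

Outcomes with Y = 4: (1,4), (2,4), (3,4), (4,4), (5,4), (6,4), each with probability 1/36.
E[X + Y | Y = 4] = (5 + 6 + 7 + 8 + 9 + 10) / 6 = 15/2.

15/2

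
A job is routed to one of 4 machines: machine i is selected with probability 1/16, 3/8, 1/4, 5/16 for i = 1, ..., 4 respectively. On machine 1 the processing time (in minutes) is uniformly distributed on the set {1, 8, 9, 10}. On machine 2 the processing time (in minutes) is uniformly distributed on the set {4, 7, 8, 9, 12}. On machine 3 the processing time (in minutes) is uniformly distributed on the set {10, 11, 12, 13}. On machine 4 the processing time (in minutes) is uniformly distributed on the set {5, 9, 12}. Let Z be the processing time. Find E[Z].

E[Z | machine 1] = (1+8+9+10)/4 = 7.
E[Z | machine 2] = (4+7+8+9+12)/5 = 8.
E[Z | machine 3] = (10+11+12+13)/4 = 23/2.
E[Z | machine 4] = (5+9+12)/3 = 26/3.
By the law of total expectation,
E[Z] = (1/16)·(7) + (3/8)·(8) + (1/4)·(23/2) + (5/16)·(26/3) = 433/48.

433/48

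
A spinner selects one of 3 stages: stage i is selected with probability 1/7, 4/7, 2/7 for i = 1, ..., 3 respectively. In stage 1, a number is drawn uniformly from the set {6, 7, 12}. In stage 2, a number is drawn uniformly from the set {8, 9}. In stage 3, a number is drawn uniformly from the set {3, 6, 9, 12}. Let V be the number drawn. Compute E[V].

E[V | stage 1] = (6+7+12)/3 = 25/3.
E[V | stage 2] = (8+9)/2 = 17/2.
E[V | stage 3] = (3+6+9+12)/4 = 15/2.
By the law of total expectation,
E[V] = (1/7)·(25/3) + (4/7)·(17/2) + (2/7)·(15/2) = 172/21.

172/21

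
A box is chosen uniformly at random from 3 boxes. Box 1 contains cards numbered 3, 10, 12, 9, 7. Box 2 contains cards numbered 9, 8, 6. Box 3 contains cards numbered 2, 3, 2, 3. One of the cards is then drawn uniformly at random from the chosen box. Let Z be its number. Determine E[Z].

551/90

E[Z | box 1] = (3+10+12+9+7)/5 = 41/5.
E[Z | box 2] = (9+8+6)/3 = 23/3.
E[Z | box 3] = (2+3+2+3)/4 = 5/2.
By the law of total expectation,
E[Z] = (1/3)·(41/5) + (1/3)·(23/3) + (1/3)·(5/2) = 551/90.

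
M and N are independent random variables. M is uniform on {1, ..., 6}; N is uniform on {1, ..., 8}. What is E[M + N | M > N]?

P(M > N) = 5/16.
Summing (M+N)·P(x,y) over outcomes with M > N gives 35/16.
E[M + N | M > N] = (35/16) / (5/16) = 7.

7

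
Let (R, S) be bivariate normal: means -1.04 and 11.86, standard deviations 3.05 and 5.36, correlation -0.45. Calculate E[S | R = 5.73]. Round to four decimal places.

For a bivariate normal, E[S | R=x] = μ_S + ρ·(σ_S/σ_R)·(x − μ_R).
E[S | R=5.73] = 11.86 + (-0.45)·(5.36/3.05)·(5.73 − (-1.04)) = 11.86 + (-0.7908197)·(6.77) = 6.5062.

6.5062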